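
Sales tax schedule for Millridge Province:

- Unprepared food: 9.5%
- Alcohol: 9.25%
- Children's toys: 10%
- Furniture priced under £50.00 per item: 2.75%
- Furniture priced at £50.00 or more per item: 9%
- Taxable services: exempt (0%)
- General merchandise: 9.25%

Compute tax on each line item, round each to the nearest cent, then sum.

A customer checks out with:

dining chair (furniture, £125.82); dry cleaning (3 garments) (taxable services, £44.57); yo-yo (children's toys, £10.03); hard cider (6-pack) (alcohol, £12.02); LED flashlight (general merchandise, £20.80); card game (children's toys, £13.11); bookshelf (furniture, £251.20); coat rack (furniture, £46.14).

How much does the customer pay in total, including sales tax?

Dining chair £125.82: furniture, £50.00 or more → 9% → £11.32
Dry cleaning (3 garments) £44.57: taxable services → 0% → £0.00
Yo-yo £10.03: children's toys → 10% → £1.00
Hard cider (6-pack) £12.02: alcohol → 9.25% → £1.11
LED flashlight £20.80: general merchandise → 9.25% → £1.92
Card game £13.11: children's toys → 10% → £1.31
Bookshelf £251.20: furniture, £50.00 or more → 9% → £22.61
Coat rack £46.14: furniture, under £50.00 → 2.75% → £1.27
Subtotal = £523.69; tax = £40.54; total due = £564.23

£564.23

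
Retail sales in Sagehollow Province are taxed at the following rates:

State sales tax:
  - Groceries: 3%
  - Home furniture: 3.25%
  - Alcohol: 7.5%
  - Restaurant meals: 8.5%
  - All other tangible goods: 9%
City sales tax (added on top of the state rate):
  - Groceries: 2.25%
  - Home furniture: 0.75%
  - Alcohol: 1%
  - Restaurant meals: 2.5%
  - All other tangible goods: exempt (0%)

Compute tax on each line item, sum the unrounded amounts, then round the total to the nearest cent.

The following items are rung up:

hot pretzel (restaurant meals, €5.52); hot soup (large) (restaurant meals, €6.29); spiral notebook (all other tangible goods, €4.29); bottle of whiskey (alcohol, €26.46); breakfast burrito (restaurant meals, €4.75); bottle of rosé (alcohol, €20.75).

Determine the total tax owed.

Hot pretzel €5.52: restaurant meals → 8.5% + 2.5% city = 11% → €0.6072
Hot soup (large) €6.29: restaurant meals → 8.5% + 2.5% city = 11% → €0.6919
Spiral notebook €4.29: all other tangible goods → 9% + 0% city = 9% → €0.3861
Bottle of whiskey €26.46: alcohol → 7.5% + 1% city = 8.5% → €2.2491
Breakfast burrito €4.75: restaurant meals → 8.5% + 2.5% city = 11% → €0.5225
Bottle of rosé €20.75: alcohol → 7.5% + 1% city = 8.5% → €1.76375
Unrounded tax sum = €6.22055 → €6.22

€6.22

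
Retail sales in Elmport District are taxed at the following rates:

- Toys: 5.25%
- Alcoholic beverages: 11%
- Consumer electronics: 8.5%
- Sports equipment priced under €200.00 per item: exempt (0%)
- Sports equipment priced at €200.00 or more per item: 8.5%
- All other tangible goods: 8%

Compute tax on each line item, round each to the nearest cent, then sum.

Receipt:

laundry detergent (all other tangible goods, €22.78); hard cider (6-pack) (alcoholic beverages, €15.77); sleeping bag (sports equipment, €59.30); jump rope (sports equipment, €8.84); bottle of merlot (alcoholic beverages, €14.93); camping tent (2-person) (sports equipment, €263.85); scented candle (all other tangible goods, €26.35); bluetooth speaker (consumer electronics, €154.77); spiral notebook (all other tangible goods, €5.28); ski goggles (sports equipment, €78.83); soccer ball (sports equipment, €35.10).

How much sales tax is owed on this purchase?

€43.31

Laundry detergent €22.78: all other tangible goods → 8% → €1.82
Hard cider (6-pack) €15.77: alcoholic beverages → 11% → €1.73
Sleeping bag €59.30: sports equipment, under €200.00 → 0% → €0.00
Jump rope €8.84: sports equipment, under €200.00 → 0% → €0.00
Bottle of merlot €14.93: alcoholic beverages → 11% → €1.64
Camping tent (2-person) €263.85: sports equipment, €200.00 or more → 8.5% → €22.43
Scented candle €26.35: all other tangible goods → 8% → €2.11
Bluetooth speaker €154.77: consumer electronics → 8.5% → €13.16
Spiral notebook €5.28: all other tangible goods → 8% → €0.42
Ski goggles €78.83: sports equipment, under €200.00 → 0% → €0.00
Soccer ball €35.10: sports equipment, under €200.00 → 0% → €0.00
Total tax = €1.82 + €1.73 + €1.64 + €22.43 + €2.11 + €13.16 + €0.42 = €43.31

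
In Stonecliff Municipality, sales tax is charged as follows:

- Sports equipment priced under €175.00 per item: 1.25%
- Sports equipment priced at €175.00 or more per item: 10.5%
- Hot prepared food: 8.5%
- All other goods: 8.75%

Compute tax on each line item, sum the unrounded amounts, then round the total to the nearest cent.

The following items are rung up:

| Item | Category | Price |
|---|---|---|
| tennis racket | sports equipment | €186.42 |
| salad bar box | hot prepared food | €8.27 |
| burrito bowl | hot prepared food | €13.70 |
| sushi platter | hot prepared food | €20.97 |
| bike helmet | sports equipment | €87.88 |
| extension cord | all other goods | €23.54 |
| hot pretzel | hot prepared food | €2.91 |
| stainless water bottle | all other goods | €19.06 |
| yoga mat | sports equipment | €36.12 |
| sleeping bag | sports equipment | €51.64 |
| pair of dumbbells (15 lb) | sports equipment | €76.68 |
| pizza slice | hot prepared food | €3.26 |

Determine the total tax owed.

€30.63

Tennis racket €186.42: sports equipment, €175.00 or more → 10.5% → €19.5741
Salad bar box €8.27: hot prepared food → 8.5% → €0.70295
Burrito bowl €13.70: hot prepared food → 8.5% → €1.1645
Sushi platter €20.97: hot prepared food → 8.5% → €1.78245
Bike helmet €87.88: sports equipment, under €175.00 → 1.25% → €1.0985
Extension cord €23.54: all other goods → 8.75% → €2.05975
Hot pretzel €2.91: hot prepared food → 8.5% → €0.24735
Stainless water bottle €19.06: all other goods → 8.75% → €1.66775
Yoga mat €36.12: sports equipment, under €175.00 → 1.25% → €0.4515
Sleeping bag €51.64: sports equipment, under €175.00 → 1.25% → €0.6455
Pair of dumbbells (15 lb) €76.68: sports equipment, under €175.00 → 1.25% → €0.9585
Pizza slice €3.26: hot prepared food → 8.5% → €0.2771
Unrounded tax sum = €30.62995 → €30.63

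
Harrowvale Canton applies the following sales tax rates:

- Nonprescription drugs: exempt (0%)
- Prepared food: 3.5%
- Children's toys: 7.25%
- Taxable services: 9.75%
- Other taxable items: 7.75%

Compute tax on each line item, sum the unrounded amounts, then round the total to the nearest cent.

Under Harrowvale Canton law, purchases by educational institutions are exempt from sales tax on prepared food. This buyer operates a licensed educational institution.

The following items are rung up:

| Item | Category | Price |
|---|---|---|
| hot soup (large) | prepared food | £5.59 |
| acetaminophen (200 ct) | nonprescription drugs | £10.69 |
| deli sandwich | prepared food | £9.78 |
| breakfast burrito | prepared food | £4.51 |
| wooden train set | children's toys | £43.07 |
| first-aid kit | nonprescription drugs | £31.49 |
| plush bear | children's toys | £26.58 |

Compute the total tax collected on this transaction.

Hot soup (large) £5.59: prepared food, buyer-exempt → 0% → £0.00
Acetaminophen (200 ct) £10.69: nonprescription drugs → 0% → £0.00
Deli sandwich £9.78: prepared food, buyer-exempt → 0% → £0.00
Breakfast burrito £4.51: prepared food, buyer-exempt → 0% → £0.00
Wooden train set £43.07: children's toys → 7.25% → £3.122575
First-aid kit £31.49: nonprescription drugs → 0% → £0.00
Plush bear £26.58: children's toys → 7.25% → £1.92705
Unrounded tax sum = £5.049625 → £5.05

£5.05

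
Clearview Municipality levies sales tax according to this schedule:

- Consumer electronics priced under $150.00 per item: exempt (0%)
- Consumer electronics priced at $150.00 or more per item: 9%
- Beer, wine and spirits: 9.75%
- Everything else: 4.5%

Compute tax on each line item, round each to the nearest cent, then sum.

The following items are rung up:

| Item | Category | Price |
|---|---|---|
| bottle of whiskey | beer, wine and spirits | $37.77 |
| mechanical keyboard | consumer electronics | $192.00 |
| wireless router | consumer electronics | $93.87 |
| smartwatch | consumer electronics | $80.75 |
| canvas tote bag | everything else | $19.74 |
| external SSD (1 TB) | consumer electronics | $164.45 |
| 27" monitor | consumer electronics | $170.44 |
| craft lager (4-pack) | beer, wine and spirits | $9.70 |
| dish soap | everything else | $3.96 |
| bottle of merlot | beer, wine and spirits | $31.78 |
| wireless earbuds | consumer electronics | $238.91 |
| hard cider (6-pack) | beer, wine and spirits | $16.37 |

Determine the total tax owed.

Bottle of whiskey $37.77: beer, wine and spirits → 9.75% → $3.68
Mechanical keyboard $192.00: consumer electronics, $150.00 or more → 9% → $17.28
Wireless router $93.87: consumer electronics, under $150.00 → 0% → $0.00
Smartwatch $80.75: consumer electronics, under $150.00 → 0% → $0.00
Canvas tote bag $19.74: everything else → 4.5% → $0.89
External SSD (1 TB) $164.45: consumer electronics, $150.00 or more → 9% → $14.80
27" monitor $170.44: consumer electronics, $150.00 or more → 9% → $15.34
Craft lager (4-pack) $9.70: beer, wine and spirits → 9.75% → $0.95
Dish soap $3.96: everything else → 4.5% → $0.18
Bottle of merlot $31.78: beer, wine and spirits → 9.75% → $3.10
Wireless earbuds $238.91: consumer electronics, $150.00 or more → 9% → $21.50
Hard cider (6-pack) $16.37: beer, wine and spirits → 9.75% → $1.60
Total tax = $3.68 + $17.28 + $0.89 + $14.80 + $15.34 + $0.95 + $0.18 + $3.10 + $21.50 + $1.60 = $79.32

$79.32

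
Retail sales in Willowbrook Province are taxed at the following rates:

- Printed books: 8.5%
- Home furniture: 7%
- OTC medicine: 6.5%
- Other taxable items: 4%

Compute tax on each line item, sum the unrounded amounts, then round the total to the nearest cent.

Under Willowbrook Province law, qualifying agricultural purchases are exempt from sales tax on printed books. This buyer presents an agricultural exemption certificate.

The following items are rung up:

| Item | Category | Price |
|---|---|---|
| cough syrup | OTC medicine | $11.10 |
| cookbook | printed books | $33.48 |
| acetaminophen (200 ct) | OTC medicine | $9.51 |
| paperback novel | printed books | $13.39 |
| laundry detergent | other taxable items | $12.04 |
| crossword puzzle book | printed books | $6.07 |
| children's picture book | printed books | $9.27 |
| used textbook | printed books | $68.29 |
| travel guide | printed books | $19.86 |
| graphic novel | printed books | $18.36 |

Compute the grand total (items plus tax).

Cough syrup $11.10: OTC medicine → 6.5% → $0.7215
Cookbook $33.48: printed books, buyer-exempt → 0% → $0.00
Acetaminophen (200 ct) $9.51: OTC medicine → 6.5% → $0.61815
Paperback novel $13.39: printed books, buyer-exempt → 0% → $0.00
Laundry detergent $12.04: other taxable items → 4% → $0.4816
Crossword puzzle book $6.07: printed books, buyer-exempt → 0% → $0.00
Children's picture book $9.27: printed books, buyer-exempt → 0% → $0.00
Used textbook $68.29: printed books, buyer-exempt → 0% → $0.00
Travel guide $19.86: printed books, buyer-exempt → 0% → $0.00
Graphic novel $18.36: printed books, buyer-exempt → 0% → $0.00
Subtotal = $201.37; unrounded tax = $1.82125 → $1.82; total due = $203.19

$203.19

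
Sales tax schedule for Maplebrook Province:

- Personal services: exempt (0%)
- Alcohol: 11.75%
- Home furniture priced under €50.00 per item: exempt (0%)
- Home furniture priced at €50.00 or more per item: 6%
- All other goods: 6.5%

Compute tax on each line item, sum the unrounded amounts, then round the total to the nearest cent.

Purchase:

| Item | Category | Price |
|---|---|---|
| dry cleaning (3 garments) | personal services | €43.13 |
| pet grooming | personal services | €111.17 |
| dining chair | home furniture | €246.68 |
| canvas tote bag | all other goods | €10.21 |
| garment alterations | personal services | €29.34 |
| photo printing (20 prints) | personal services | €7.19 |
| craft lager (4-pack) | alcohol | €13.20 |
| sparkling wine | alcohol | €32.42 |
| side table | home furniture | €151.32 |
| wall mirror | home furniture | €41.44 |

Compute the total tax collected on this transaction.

€29.90

Dry cleaning (3 garments) €43.13: personal services → 0% → €0.00
Pet grooming €111.17: personal services → 0% → €0.00
Dining chair €246.68: home furniture, €50.00 or more → 6% → €14.8008
Canvas tote bag €10.21: all other goods → 6.5% → €0.66365
Garment alterations €29.34: personal services → 0% → €0.00
Photo printing (20 prints) €7.19: personal services → 0% → €0.00
Craft lager (4-pack) €13.20: alcohol → 11.75% → €1.551
Sparkling wine €32.42: alcohol → 11.75% → €3.80935
Side table €151.32: home furniture, €50.00 or more → 6% → €9.0792
Wall mirror €41.44: home furniture, under €50.00 → 0% → €0.00
Unrounded tax sum = €29.904 → €29.90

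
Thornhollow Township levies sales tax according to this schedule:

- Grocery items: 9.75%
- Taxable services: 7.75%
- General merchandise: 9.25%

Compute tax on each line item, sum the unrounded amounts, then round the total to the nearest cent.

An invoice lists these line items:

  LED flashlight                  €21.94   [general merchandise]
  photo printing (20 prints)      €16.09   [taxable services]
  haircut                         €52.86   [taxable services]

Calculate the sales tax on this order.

LED flashlight €21.94: general merchandise → 9.25% → €2.02945
Photo printing (20 prints) €16.09: taxable services → 7.75% → €1.246975
Haircut €52.86: taxable services → 7.75% → €4.09665
Unrounded tax sum = €7.373075 → €7.37

€7.37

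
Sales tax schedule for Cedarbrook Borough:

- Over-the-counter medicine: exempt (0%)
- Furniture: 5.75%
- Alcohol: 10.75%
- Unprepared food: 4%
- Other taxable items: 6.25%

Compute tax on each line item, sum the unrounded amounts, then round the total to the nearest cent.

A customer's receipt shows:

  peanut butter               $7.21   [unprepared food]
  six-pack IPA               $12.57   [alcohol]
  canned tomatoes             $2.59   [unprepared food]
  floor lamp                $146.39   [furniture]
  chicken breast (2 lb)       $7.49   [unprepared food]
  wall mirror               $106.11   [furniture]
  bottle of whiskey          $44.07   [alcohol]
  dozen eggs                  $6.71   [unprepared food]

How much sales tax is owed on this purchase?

$21.57

Peanut butter $7.21: unprepared food → 4% → $0.2884
Six-pack IPA $12.57: alcohol → 10.75% → $1.351275
Canned tomatoes $2.59: unprepared food → 4% → $0.1036
Floor lamp $146.39: furniture → 5.75% → $8.417425
Chicken breast (2 lb) $7.49: unprepared food → 4% → $0.2996
Wall mirror $106.11: furniture → 5.75% → $6.101325
Bottle of whiskey $44.07: alcohol → 10.75% → $4.737525
Dozen eggs $6.71: unprepared food → 4% → $0.2684
Unrounded tax sum = $21.56755 → $21.57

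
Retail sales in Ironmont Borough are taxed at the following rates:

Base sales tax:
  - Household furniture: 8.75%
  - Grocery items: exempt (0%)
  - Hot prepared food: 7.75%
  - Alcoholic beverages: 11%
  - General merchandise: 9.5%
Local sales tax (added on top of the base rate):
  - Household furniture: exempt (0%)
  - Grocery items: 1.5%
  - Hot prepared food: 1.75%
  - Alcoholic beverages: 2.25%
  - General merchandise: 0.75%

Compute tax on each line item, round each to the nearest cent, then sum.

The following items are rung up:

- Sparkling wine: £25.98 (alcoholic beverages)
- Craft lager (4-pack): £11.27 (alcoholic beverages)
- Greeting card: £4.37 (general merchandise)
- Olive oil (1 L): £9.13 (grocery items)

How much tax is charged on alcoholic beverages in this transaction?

£4.93

Sparkling wine £25.98: alcoholic beverages → 11% + 2.25% local = 13.25% → £3.44
Craft lager (4-pack) £11.27: alcoholic beverages → 11% + 2.25% local = 13.25% → £1.49
Tax on alcoholic beverages = £3.44 + £1.49 = £4.93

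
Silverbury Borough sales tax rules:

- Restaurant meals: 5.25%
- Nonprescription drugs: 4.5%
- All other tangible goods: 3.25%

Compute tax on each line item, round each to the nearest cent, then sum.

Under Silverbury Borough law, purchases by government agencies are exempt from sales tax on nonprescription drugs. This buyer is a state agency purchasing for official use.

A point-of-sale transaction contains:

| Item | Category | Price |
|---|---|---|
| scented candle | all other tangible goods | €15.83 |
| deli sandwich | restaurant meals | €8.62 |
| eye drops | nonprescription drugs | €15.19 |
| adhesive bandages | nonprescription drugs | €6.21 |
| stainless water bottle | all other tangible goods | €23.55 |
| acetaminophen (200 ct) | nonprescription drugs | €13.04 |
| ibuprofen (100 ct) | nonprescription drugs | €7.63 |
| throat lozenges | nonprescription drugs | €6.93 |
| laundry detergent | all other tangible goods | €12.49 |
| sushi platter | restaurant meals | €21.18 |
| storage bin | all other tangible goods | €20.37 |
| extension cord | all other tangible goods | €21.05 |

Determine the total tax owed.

Scented candle €15.83: all other tangible goods → 3.25% → €0.51
Deli sandwich €8.62: restaurant meals → 5.25% → €0.45
Eye drops €15.19: nonprescription drugs, buyer-exempt → 0% → €0.00
Adhesive bandages €6.21: nonprescription drugs, buyer-exempt → 0% → €0.00
Stainless water bottle €23.55: all other tangible goods → 3.25% → €0.77
Acetaminophen (200 ct) €13.04: nonprescription drugs, buyer-exempt → 0% → €0.00
Ibuprofen (100 ct) €7.63: nonprescription drugs, buyer-exempt → 0% → €0.00
Throat lozenges €6.93: nonprescription drugs, buyer-exempt → 0% → €0.00
Laundry detergent €12.49: all other tangible goods → 3.25% → €0.41
Sushi platter €21.18: restaurant meals → 5.25% → €1.11
Storage bin €20.37: all other tangible goods → 3.25% → €0.66
Extension cord €21.05: all other tangible goods → 3.25% → €0.68
Total tax = €0.51 + €0.45 + €0.77 + €0.41 + €1.11 + €0.66 + €0.68 = €4.59

€4.59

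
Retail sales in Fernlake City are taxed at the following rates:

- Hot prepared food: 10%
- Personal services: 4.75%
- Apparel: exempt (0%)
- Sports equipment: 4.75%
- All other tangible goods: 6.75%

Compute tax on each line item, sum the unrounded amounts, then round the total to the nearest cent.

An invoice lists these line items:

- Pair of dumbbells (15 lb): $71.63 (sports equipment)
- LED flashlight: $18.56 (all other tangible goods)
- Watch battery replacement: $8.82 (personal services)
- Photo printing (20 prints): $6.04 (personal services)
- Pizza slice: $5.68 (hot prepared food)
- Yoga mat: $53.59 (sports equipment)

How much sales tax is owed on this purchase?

$8.47

Pair of dumbbells (15 lb) $71.63: sports equipment → 4.75% → $3.402425
LED flashlight $18.56: all other tangible goods → 6.75% → $1.2528
Watch battery replacement $8.82: personal services → 4.75% → $0.41895
Photo printing (20 prints) $6.04: personal services → 4.75% → $0.2869
Pizza slice $5.68: hot prepared food → 10% → $0.568
Yoga mat $53.59: sports equipment → 4.75% → $2.545525
Unrounded tax sum = $8.4746 → $8.47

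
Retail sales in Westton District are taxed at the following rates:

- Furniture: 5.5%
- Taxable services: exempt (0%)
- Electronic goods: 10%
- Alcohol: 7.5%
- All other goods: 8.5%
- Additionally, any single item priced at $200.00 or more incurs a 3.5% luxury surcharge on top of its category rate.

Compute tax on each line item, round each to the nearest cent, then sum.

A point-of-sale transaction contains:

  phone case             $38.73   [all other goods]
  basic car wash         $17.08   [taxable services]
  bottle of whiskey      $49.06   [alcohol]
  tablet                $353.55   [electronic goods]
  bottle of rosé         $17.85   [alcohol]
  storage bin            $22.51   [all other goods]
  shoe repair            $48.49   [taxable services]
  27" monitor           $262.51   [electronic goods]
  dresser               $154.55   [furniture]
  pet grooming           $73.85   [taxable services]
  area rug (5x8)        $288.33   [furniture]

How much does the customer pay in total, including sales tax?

Phone case $38.73: all other goods → 8.5% → $3.29
Basic car wash $17.08: taxable services → 0% → $0.00
Bottle of whiskey $49.06: alcohol → 7.5% → $3.68
Tablet $353.55: electronic goods → 10% + 3.5% surcharge = 13.5% → $47.73
Bottle of rosé $17.85: alcohol → 7.5% → $1.34
Storage bin $22.51: all other goods → 8.5% → $1.91
Shoe repair $48.49: taxable services → 0% → $0.00
27" monitor $262.51: electronic goods → 10% + 3.5% surcharge = 13.5% → $35.44
Dresser $154.55: furniture → 5.5% → $8.50
Pet grooming $73.85: taxable services → 0% → $0.00
Area rug (5x8) $288.33: furniture → 5.5% + 3.5% surcharge = 9% → $25.95
Subtotal = $1326.51; tax = $127.84; total due = $1454.35

$1454.35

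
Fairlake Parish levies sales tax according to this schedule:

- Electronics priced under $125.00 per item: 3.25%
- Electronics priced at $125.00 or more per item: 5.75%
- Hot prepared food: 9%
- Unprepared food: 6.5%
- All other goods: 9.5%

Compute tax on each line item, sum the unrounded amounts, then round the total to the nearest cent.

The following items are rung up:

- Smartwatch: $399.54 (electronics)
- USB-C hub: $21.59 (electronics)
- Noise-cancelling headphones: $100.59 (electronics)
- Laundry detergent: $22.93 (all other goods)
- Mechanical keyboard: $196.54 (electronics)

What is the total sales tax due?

$40.42

Smartwatch $399.54: electronics, $125.00 or more → 5.75% → $22.97355
USB-C hub $21.59: electronics, under $125.00 → 3.25% → $0.701675
Noise-cancelling headphones $100.59: electronics, under $125.00 → 3.25% → $3.269175
Laundry detergent $22.93: all other goods → 9.5% → $2.17835
Mechanical keyboard $196.54: electronics, $125.00 or more → 5.75% → $11.30105
Unrounded tax sum = $40.4238 → $40.42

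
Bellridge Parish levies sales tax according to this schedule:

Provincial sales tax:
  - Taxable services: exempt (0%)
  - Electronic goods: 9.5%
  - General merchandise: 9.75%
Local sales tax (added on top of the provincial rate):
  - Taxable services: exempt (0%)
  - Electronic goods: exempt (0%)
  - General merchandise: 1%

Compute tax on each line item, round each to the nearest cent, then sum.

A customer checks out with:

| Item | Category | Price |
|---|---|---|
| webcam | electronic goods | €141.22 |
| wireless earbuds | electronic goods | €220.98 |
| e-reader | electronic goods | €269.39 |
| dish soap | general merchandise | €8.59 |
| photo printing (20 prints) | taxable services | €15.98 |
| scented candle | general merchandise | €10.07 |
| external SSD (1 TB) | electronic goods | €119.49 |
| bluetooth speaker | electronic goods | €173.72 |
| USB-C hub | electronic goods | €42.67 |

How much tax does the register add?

€93.90

Webcam €141.22: electronic goods → 9.5% + 0% local = 9.5% → €13.42
Wireless earbuds €220.98: electronic goods → 9.5% + 0% local = 9.5% → €20.99
E-reader €269.39: electronic goods → 9.5% + 0% local = 9.5% → €25.59
Dish soap €8.59: general merchandise → 9.75% + 1% local = 10.75% → €0.92
Photo printing (20 prints) €15.98: taxable services → 0% + 0% local = 0% → €0.00
Scented candle €10.07: general merchandise → 9.75% + 1% local = 10.75% → €1.08
External SSD (1 TB) €119.49: electronic goods → 9.5% + 0% local = 9.5% → €11.35
Bluetooth speaker €173.72: electronic goods → 9.5% + 0% local = 9.5% → €16.50
USB-C hub €42.67: electronic goods → 9.5% + 0% local = 9.5% → €4.05
Total tax = €13.42 + €20.99 + €25.59 + €0.92 + €1.08 + €11.35 + €16.50 + €4.05 = €93.90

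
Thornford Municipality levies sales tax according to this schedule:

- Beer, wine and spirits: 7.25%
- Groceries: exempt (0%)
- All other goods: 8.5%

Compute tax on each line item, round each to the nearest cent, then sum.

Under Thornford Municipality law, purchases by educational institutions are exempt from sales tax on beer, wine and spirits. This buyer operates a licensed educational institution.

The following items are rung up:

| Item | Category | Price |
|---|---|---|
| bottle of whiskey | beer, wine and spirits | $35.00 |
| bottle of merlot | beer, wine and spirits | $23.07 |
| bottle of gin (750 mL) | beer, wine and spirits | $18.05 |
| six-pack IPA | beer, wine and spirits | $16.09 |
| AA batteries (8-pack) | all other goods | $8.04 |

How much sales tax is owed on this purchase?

Bottle of whiskey $35.00: beer, wine and spirits, buyer-exempt → 0% → $0.00
Bottle of merlot $23.07: beer, wine and spirits, buyer-exempt → 0% → $0.00
Bottle of gin (750 mL) $18.05: beer, wine and spirits, buyer-exempt → 0% → $0.00
Six-pack IPA $16.09: beer, wine and spirits, buyer-exempt → 0% → $0.00
AA batteries (8-pack) $8.04: all other goods → 8.5% → $0.68
Total tax = $0.68

$0.68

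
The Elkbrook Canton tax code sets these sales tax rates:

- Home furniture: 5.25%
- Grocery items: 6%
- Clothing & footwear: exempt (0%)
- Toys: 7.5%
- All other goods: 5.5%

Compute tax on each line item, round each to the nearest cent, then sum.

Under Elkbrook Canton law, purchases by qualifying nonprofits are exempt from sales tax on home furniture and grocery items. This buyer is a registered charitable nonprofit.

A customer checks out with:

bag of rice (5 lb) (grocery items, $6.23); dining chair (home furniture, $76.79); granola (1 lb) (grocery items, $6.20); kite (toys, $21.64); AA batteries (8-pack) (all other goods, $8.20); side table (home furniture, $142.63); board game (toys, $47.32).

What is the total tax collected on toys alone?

$5.17

Kite $21.64: toys → 7.5% → $1.62
Board game $47.32: toys → 7.5% → $3.55
Tax on toys = $1.62 + $3.55 = $5.17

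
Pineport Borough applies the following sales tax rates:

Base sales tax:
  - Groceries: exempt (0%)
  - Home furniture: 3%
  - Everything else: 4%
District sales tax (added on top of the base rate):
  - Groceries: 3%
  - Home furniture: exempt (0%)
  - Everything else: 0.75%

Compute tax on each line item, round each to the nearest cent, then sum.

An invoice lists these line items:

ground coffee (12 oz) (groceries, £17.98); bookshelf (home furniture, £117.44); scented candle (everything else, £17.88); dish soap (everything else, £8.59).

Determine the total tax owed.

£5.32

Ground coffee (12 oz) £17.98: groceries → 0% + 3% district = 3% → £0.54
Bookshelf £117.44: home furniture → 3% + 0% district = 3% → £3.52
Scented candle £17.88: everything else → 4% + 0.75% district = 4.75% → £0.85
Dish soap £8.59: everything else → 4% + 0.75% district = 4.75% → £0.41
Total tax = £0.54 + £3.52 + £0.85 + £0.41 = £5.32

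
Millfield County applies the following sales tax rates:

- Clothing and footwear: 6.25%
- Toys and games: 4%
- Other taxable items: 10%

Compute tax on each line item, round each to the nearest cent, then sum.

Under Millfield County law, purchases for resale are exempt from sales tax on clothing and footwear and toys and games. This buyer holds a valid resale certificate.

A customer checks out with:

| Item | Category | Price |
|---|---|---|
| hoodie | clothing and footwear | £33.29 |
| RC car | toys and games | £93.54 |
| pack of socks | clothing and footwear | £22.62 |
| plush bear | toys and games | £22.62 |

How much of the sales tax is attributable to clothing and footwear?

Hoodie £33.29: clothing and footwear, buyer-exempt → 0% → £0.00
Pack of socks £22.62: clothing and footwear, buyer-exempt → 0% → £0.00
Tax on clothing and footwear = £0.00 + £0.00 = £0.00

£0.00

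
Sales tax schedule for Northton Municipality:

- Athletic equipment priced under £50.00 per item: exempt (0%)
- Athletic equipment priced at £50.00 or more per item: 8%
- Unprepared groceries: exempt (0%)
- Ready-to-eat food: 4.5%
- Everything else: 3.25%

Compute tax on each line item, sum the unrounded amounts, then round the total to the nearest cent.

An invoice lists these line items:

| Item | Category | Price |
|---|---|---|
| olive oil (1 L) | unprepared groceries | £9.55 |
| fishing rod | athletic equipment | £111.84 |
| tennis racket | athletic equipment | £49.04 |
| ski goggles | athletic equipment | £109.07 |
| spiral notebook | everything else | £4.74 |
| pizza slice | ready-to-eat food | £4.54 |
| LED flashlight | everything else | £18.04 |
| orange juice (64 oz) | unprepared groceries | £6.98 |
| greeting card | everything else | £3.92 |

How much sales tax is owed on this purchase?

Olive oil (1 L) £9.55: unprepared groceries → 0% → £0.00
Fishing rod £111.84: athletic equipment, £50.00 or more → 8% → £8.9472
Tennis racket £49.04: athletic equipment, under £50.00 → 0% → £0.00
Ski goggles £109.07: athletic equipment, £50.00 or more → 8% → £8.7256
Spiral notebook £4.74: everything else → 3.25% → £0.15405
Pizza slice £4.54: ready-to-eat food → 4.5% → £0.2043
LED flashlight £18.04: everything else → 3.25% → £0.5863
Orange juice (64 oz) £6.98: unprepared groceries → 0% → £0.00
Greeting card £3.92: everything else → 3.25% → £0.1274
Unrounded tax sum = £18.74485 → £18.74

£18.74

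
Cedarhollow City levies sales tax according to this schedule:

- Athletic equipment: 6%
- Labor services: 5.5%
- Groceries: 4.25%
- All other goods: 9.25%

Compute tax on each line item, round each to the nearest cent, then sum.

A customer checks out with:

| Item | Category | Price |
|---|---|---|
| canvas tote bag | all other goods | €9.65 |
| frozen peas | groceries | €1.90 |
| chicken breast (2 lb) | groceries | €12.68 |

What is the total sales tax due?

Canvas tote bag €9.65: all other goods → 9.25% → €0.89
Frozen peas €1.90: groceries → 4.25% → €0.08
Chicken breast (2 lb) €12.68: groceries → 4.25% → €0.54
Total tax = €0.89 + €0.08 + €0.54 = €1.51

€1.51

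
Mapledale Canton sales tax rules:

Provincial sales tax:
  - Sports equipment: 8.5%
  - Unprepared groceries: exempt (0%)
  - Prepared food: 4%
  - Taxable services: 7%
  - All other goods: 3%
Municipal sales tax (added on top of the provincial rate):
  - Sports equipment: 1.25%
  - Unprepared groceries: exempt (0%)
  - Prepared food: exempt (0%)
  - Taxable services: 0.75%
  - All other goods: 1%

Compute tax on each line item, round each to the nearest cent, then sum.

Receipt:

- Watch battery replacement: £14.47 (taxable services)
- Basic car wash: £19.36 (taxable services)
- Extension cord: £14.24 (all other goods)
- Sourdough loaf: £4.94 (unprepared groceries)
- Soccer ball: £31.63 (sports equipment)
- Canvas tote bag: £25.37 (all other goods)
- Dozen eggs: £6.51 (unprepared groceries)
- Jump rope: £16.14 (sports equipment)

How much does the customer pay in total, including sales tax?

£141.51

Watch battery replacement £14.47: taxable services → 7% + 0.75% municipal = 7.75% → £1.12
Basic car wash £19.36: taxable services → 7% + 0.75% municipal = 7.75% → £1.50
Extension cord £14.24: all other goods → 3% + 1% municipal = 4% → £0.57
Sourdough loaf £4.94: unprepared groceries → 0% + 0% municipal = 0% → £0.00
Soccer ball £31.63: sports equipment → 8.5% + 1.25% municipal = 9.75% → £3.08
Canvas tote bag £25.37: all other goods → 3% + 1% municipal = 4% → £1.01
Dozen eggs £6.51: unprepared groceries → 0% + 0% municipal = 0% → £0.00
Jump rope £16.14: sports equipment → 8.5% + 1.25% municipal = 9.75% → £1.57
Subtotal = £132.66; tax = £8.85; total due = £141.51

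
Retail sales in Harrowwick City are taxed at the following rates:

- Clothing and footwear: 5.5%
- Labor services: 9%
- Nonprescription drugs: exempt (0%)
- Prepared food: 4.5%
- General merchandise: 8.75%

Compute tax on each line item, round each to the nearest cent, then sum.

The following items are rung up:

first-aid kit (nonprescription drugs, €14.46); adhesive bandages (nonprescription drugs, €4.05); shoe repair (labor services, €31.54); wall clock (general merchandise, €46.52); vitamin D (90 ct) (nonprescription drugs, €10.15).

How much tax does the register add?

€6.91

First-aid kit €14.46: nonprescription drugs → 0% → €0.00
Adhesive bandages €4.05: nonprescription drugs → 0% → €0.00
Shoe repair €31.54: labor services → 9% → €2.84
Wall clock €46.52: general merchandise → 8.75% → €4.07
Vitamin D (90 ct) €10.15: nonprescription drugs → 0% → €0.00
Total tax = €2.84 + €4.07 = €6.91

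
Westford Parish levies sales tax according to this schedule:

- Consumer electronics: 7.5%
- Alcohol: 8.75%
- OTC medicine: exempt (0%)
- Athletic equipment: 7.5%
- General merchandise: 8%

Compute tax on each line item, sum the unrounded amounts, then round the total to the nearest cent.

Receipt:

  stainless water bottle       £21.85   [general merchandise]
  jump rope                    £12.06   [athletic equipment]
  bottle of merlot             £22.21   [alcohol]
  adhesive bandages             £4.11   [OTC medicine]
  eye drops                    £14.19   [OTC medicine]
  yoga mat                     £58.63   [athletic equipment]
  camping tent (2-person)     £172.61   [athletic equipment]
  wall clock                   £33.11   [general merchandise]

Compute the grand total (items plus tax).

£363.36

Stainless water bottle £21.85: general merchandise → 8% → £1.748
Jump rope £12.06: athletic equipment → 7.5% → £0.9045
Bottle of merlot £22.21: alcohol → 8.75% → £1.943375
Adhesive bandages £4.11: OTC medicine → 0% → £0.00
Eye drops £14.19: OTC medicine → 0% → £0.00
Yoga mat £58.63: athletic equipment → 7.5% → £4.39725
Camping tent (2-person) £172.61: athletic equipment → 7.5% → £12.94575
Wall clock £33.11: general merchandise → 8% → £2.6488
Subtotal = £338.77; unrounded tax = £24.587675 → £24.59; total due = £363.36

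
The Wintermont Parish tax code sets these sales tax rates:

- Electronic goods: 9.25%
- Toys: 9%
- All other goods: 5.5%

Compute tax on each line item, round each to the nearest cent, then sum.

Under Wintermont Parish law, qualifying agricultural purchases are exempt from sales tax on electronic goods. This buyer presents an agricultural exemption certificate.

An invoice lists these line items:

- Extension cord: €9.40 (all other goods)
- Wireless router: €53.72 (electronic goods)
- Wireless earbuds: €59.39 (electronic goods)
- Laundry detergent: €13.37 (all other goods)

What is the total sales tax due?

€1.26

Extension cord €9.40: all other goods → 5.5% → €0.52
Wireless router €53.72: electronic goods, buyer-exempt → 0% → €0.00
Wireless earbuds €59.39: electronic goods, buyer-exempt → 0% → €0.00
Laundry detergent €13.37: all other goods → 5.5% → €0.74
Total tax = €0.52 + €0.74 = €1.26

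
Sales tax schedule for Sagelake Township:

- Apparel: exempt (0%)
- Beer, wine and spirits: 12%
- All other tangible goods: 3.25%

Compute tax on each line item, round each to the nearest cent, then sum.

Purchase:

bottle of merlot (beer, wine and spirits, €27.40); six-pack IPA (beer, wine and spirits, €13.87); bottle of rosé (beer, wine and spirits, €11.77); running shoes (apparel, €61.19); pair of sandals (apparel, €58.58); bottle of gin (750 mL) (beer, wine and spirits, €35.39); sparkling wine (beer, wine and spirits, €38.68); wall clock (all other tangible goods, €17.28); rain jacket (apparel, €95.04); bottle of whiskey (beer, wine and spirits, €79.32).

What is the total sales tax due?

€25.33

Bottle of merlot €27.40: beer, wine and spirits → 12% → €3.29
Six-pack IPA €13.87: beer, wine and spirits → 12% → €1.66
Bottle of rosé €11.77: beer, wine and spirits → 12% → €1.41
Running shoes €61.19: apparel → 0% → €0.00
Pair of sandals €58.58: apparel → 0% → €0.00
Bottle of gin (750 mL) €35.39: beer, wine and spirits → 12% → €4.25
Sparkling wine €38.68: beer, wine and spirits → 12% → €4.64
Wall clock €17.28: all other tangible goods → 3.25% → €0.56
Rain jacket €95.04: apparel → 0% → €0.00
Bottle of whiskey €79.32: beer, wine and spirits → 12% → €9.52
Total tax = €3.29 + €1.66 + €1.41 + €4.25 + €4.64 + €0.56 + €9.52 = €25.33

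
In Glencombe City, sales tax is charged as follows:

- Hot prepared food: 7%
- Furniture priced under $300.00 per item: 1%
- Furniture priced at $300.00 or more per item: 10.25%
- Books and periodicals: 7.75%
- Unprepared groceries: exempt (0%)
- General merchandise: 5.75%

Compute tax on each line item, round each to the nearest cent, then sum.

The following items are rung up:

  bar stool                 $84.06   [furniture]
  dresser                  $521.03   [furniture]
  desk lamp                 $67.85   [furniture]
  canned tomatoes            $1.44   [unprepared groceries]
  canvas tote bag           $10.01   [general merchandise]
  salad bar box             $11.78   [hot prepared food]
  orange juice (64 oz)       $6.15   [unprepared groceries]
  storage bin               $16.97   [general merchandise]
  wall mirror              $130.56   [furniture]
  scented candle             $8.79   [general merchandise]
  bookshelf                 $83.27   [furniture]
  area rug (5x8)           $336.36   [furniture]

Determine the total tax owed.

Bar stool $84.06: furniture, under $300.00 → 1% → $0.84
Dresser $521.03: furniture, $300.00 or more → 10.25% → $53.41
Desk lamp $67.85: furniture, under $300.00 → 1% → $0.68
Canned tomatoes $1.44: unprepared groceries → 0% → $0.00
Canvas tote bag $10.01: general merchandise → 5.75% → $0.58
Salad bar box $11.78: hot prepared food → 7% → $0.82
Orange juice (64 oz) $6.15: unprepared groceries → 0% → $0.00
Storage bin $16.97: general merchandise → 5.75% → $0.98
Wall mirror $130.56: furniture, under $300.00 → 1% → $1.31
Scented candle $8.79: general merchandise → 5.75% → $0.51
Bookshelf $83.27: furniture, under $300.00 → 1% → $0.83
Area rug (5x8) $336.36: furniture, $300.00 or more → 10.25% → $34.48
Total tax = $0.84 + $53.41 + $0.68 + $0.58 + $0.82 + $0.98 + $1.31 + $0.51 + $0.83 + $34.48 = $94.44

$94.44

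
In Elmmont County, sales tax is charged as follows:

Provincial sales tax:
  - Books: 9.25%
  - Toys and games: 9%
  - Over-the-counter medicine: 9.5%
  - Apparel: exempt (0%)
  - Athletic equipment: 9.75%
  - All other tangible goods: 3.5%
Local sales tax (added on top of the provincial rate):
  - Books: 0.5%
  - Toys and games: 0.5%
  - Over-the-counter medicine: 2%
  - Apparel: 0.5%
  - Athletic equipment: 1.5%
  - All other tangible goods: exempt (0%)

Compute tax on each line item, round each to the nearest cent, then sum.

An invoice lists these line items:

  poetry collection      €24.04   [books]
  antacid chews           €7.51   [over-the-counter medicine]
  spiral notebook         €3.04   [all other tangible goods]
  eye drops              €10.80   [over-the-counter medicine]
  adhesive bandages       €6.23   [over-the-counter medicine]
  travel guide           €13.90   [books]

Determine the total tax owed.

€6.63

Poetry collection €24.04: books → 9.25% + 0.5% local = 9.75% → €2.34
Antacid chews €7.51: over-the-counter medicine → 9.5% + 2% local = 11.5% → €0.86
Spiral notebook €3.04: all other tangible goods → 3.5% + 0% local = 3.5% → €0.11
Eye drops €10.80: over-the-counter medicine → 9.5% + 2% local = 11.5% → €1.24
Adhesive bandages €6.23: over-the-counter medicine → 9.5% + 2% local = 11.5% → €0.72
Travel guide €13.90: books → 9.25% + 0.5% local = 9.75% → €1.36
Total tax = €2.34 + €0.86 + €0.11 + €1.24 + €0.72 + €1.36 = €6.63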